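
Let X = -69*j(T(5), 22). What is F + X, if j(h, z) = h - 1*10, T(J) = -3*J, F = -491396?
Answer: -489671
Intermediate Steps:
j(h, z) = -10 + h (j(h, z) = h - 10 = -10 + h)
X = 1725 (X = -69*(-10 - 3*5) = -69*(-10 - 15) = -69*(-25) = 1725)
F + X = -491396 + 1725 = -489671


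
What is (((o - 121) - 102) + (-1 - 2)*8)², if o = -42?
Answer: 83521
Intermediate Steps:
(((o - 121) - 102) + (-1 - 2)*8)² = (((-42 - 121) - 102) + (-1 - 2)*8)² = ((-163 - 102) - 3*8)² = (-265 - 24)² = (-289)² = 83521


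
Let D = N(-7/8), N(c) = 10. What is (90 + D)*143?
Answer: 14300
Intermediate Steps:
D = 10
(90 + D)*143 = (90 + 10)*143 = 100*143 = 14300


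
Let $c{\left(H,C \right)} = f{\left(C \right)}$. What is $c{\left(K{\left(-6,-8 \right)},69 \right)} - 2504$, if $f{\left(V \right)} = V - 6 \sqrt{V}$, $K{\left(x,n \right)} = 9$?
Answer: $-2435 - 6 \sqrt{69} \approx -2484.8$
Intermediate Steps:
$f{\left(V \right)} = V - 6 \sqrt{V}$
$c{\left(H,C \right)} = C - 6 \sqrt{C}$
$c{\left(K{\left(-6,-8 \right)},69 \right)} - 2504 = \left(69 - 6 \sqrt{69}\right) - 2504 = -2435 - 6 \sqrt{69}$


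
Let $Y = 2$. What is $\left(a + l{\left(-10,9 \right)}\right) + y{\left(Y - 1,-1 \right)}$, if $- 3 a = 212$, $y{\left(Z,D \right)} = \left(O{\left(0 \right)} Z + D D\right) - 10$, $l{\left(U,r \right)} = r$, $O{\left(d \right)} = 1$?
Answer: $- \frac{209}{3} \approx -69.667$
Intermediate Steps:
$y{\left(Z,D \right)} = -10 + Z + D^{2}$ ($y{\left(Z,D \right)} = \left(1 Z + D D\right) - 10 = \left(Z + D^{2}\right) - 10 = -10 + Z + D^{2}$)
$a = - \frac{212}{3}$ ($a = \left(- \frac{1}{3}\right) 212 = - \frac{212}{3} \approx -70.667$)
$\left(a + l{\left(-10,9 \right)}\right) + y{\left(Y - 1,-1 \right)} = \left(- \frac{212}{3} + 9\right) + \left(-10 + \left(2 - 1\right) + \left(-1\right)^{2}\right) = - \frac{185}{3} + \left(-10 + 1 + 1\right) = - \frac{185}{3} - 8 = - \frac{209}{3}$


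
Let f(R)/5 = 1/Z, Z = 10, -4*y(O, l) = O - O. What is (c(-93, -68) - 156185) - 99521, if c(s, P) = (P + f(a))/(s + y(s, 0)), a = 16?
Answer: -15853727/62 ≈ -2.5571e+5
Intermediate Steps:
y(O, l) = 0 (y(O, l) = -(O - O)/4 = -¼*0 = 0)
f(R) = ½ (f(R) = 5/10 = 5*(⅒) = ½)
c(s, P) = (½ + P)/s (c(s, P) = (P + ½)/(s + 0) = (½ + P)/s)
(c(-93, -68) - 156185) - 99521 = ((½ - 68)/(-93) - 156185) - 99521 = (-1/93*(-135/2) - 156185) - 99521 = (45/62 - 156185) - 99521 = -9683425/62 - 99521 = -15853727/62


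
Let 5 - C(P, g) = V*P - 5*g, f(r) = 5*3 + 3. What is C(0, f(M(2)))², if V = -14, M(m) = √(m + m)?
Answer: 9025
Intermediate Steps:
M(m) = √2*√m (M(m) = √(2*m) = √2*√m)
f(r) = 18 (f(r) = 15 + 3 = 18)
C(P, g) = 5 + 5*g + 14*P (C(P, g) = 5 - (-14*P - 5*g) = 5 + (5*g + 14*P) = 5 + 5*g + 14*P)
C(0, f(M(2)))² = (5 + 5*18 + 14*0)² = (5 + 90 + 0)² = 95² = 9025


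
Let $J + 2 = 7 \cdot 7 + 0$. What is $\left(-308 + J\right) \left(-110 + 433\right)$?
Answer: $-84303$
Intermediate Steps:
$J = 47$ ($J = -2 + \left(7 \cdot 7 + 0\right) = -2 + \left(49 + 0\right) = -2 + 49 = 47$)
$\left(-308 + J\right) \left(-110 + 433\right) = \left(-308 + 47\right) \left(-110 + 433\right) = \left(-261\right) 323 = -84303$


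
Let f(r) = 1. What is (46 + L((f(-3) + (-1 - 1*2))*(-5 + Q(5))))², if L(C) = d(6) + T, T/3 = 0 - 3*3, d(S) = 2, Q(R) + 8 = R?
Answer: 441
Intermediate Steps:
Q(R) = -8 + R
T = -27 (T = 3*(0 - 3*3) = 3*(0 - 9) = 3*(-9) = -27)
L(C) = -25 (L(C) = 2 - 27 = -25)
(46 + L((f(-3) + (-1 - 1*2))*(-5 + Q(5))))² = (46 - 25)² = 21² = 441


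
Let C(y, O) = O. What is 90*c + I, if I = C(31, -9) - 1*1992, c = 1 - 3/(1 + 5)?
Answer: -1956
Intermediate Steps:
c = ½ (c = 1 - 3/6 = 1 + (⅙)*(-3) = 1 - ½ = ½ ≈ 0.50000)
I = -2001 (I = -9 - 1*1992 = -9 - 1992 = -2001)
90*c + I = 90*(½) - 2001 = 45 - 2001 = -1956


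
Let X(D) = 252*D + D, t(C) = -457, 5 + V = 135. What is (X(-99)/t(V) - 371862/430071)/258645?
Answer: 1178005267/5648302356035 ≈ 0.00020856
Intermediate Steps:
V = 130 (V = -5 + 135 = 130)
X(D) = 253*D
(X(-99)/t(V) - 371862/430071)/258645 = ((253*(-99))/(-457) - 371862/430071)/258645 = (-25047*(-1/457) - 371862*1/430071)*(1/258645) = (25047/457 - 123954/143357)*(1/258645) = (3534015801/65514149)*(1/258645) = 1178005267/5648302356035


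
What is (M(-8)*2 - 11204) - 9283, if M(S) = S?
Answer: -20503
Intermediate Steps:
(M(-8)*2 - 11204) - 9283 = (-8*2 - 11204) - 9283 = (-16 - 11204) - 9283 = -11220 - 9283 = -20503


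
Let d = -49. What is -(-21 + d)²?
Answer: -4900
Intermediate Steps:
-(-21 + d)² = -(-21 - 49)² = -1*(-70)² = -1*4900 = -4900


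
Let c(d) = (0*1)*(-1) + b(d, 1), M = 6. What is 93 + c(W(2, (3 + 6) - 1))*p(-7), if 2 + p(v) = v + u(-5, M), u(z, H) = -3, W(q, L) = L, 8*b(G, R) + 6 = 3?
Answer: 195/2 ≈ 97.500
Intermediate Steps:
b(G, R) = -3/8 (b(G, R) = -3/4 + (1/8)*3 = -3/4 + 3/8 = -3/8)
p(v) = -5 + v (p(v) = -2 + (v - 3) = -2 + (-3 + v) = -5 + v)
c(d) = -3/8 (c(d) = (0*1)*(-1) - 3/8 = 0*(-1) - 3/8 = 0 - 3/8 = -3/8)
93 + c(W(2, (3 + 6) - 1))*p(-7) = 93 - 3*(-5 - 7)/8 = 93 - 3/8*(-12) = 93 + 9/2 = 195/2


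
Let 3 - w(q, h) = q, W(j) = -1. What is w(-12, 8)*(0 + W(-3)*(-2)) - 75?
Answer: -45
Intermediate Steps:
w(q, h) = 3 - q
w(-12, 8)*(0 + W(-3)*(-2)) - 75 = (3 - 1*(-12))*(0 - 1*(-2)) - 75 = (3 + 12)*(0 + 2) - 75 = 15*2 - 75 = 30 - 75 = -45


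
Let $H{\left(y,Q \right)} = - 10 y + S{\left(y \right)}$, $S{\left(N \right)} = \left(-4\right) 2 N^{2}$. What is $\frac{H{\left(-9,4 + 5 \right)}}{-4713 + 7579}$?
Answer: $- \frac{279}{1433} \approx -0.1947$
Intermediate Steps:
$S{\left(N \right)} = - 8 N^{2}$
$H{\left(y,Q \right)} = - 10 y - 8 y^{2}$
$\frac{H{\left(-9,4 + 5 \right)}}{-4713 + 7579} = \frac{2 \left(-9\right) \left(-5 - -36\right)}{-4713 + 7579} = \frac{2 \left(-9\right) \left(-5 + 36\right)}{2866} = 2 \left(-9\right) 31 \cdot \frac{1}{2866} = \left(-558\right) \frac{1}{2866} = - \frac{279}{1433}$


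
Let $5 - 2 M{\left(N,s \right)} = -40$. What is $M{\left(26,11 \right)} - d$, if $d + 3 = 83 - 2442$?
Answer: $\frac{4769}{2} \approx 2384.5$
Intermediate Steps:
$M{\left(N,s \right)} = \frac{45}{2}$ ($M{\left(N,s \right)} = \frac{5}{2} - -20 = \frac{5}{2} + 20 = \frac{45}{2}$)
$d = -2362$ ($d = -3 + \left(83 - 2442\right) = -3 - 2359 = -2362$)
$M{\left(26,11 \right)} - d = \frac{45}{2} - -2362 = \frac{45}{2} + 2362 = \frac{4769}{2}$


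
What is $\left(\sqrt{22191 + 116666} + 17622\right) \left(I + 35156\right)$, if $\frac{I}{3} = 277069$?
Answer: $15267048786 + 866363 \sqrt{138857} \approx 1.559 \cdot 10^{10}$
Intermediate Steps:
$I = 831207$ ($I = 3 \cdot 277069 = 831207$)
$\left(\sqrt{22191 + 116666} + 17622\right) \left(I + 35156\right) = \left(\sqrt{22191 + 116666} + 17622\right) \left(831207 + 35156\right) = \left(\sqrt{138857} + 17622\right) 866363 = \left(17622 + \sqrt{138857}\right) 866363 = 15267048786 + 866363 \sqrt{138857}$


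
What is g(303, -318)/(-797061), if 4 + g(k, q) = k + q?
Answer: 19/797061 ≈ 2.3838e-5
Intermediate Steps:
g(k, q) = -4 + k + q (g(k, q) = -4 + (k + q) = -4 + k + q)
g(303, -318)/(-797061) = (-4 + 303 - 318)/(-797061) = -19*(-1/797061) = 19/797061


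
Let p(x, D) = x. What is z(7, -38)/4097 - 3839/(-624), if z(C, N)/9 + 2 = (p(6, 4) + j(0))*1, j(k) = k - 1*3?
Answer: 15733999/2556528 ≈ 6.1544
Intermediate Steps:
j(k) = -3 + k (j(k) = k - 3 = -3 + k)
z(C, N) = 9 (z(C, N) = -18 + 9*((6 + (-3 + 0))*1) = -18 + 9*((6 - 3)*1) = -18 + 9*(3*1) = -18 + 9*3 = -18 + 27 = 9)
z(7, -38)/4097 - 3839/(-624) = 9/4097 - 3839/(-624) = 9*(1/4097) - 3839*(-1/624) = 9/4097 + 3839/624 = 15733999/2556528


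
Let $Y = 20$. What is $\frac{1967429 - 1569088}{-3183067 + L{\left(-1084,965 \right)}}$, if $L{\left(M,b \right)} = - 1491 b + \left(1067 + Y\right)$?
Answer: $- \frac{398341}{4620795} \approx -0.086206$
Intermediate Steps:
$L{\left(M,b \right)} = 1087 - 1491 b$ ($L{\left(M,b \right)} = - 1491 b + \left(1067 + 20\right) = - 1491 b + 1087 = 1087 - 1491 b$)
$\frac{1967429 - 1569088}{-3183067 + L{\left(-1084,965 \right)}} = \frac{1967429 - 1569088}{-3183067 + \left(1087 - 1438815\right)} = \frac{398341}{-3183067 + \left(1087 - 1438815\right)} = \frac{398341}{-3183067 - 1437728} = \frac{398341}{-4620795} = 398341 \left(- \frac{1}{4620795}\right) = - \frac{398341}{4620795}$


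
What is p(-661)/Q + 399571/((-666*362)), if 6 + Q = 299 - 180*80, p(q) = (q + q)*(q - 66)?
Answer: -237348822745/3401084844 ≈ -69.786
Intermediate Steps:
p(q) = 2*q*(-66 + q) (p(q) = (2*q)*(-66 + q) = 2*q*(-66 + q))
Q = -14107 (Q = -6 + (299 - 180*80) = -6 + (299 - 14400) = -6 - 14101 = -14107)
p(-661)/Q + 399571/((-666*362)) = (2*(-661)*(-66 - 661))/(-14107) + 399571/((-666*362)) = (2*(-661)*(-727))*(-1/14107) + 399571/(-241092) = 961094*(-1/14107) + 399571*(-1/241092) = -961094/14107 - 399571/241092 = -237348822745/3401084844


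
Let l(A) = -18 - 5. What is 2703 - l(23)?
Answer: 2726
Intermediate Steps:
l(A) = -23
2703 - l(23) = 2703 - 1*(-23) = 2703 + 23 = 2726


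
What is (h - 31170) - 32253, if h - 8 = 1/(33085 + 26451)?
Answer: -3775475439/59536 ≈ -63415.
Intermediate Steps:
h = 476289/59536 (h = 8 + 1/(33085 + 26451) = 8 + 1/59536 = 476289/59536 ≈ 8.0000)
(h - 31170) - 32253 = (476289/59536 - 31170) - 32253 = -1855260831/59536 - 32253 = -3775475439/59536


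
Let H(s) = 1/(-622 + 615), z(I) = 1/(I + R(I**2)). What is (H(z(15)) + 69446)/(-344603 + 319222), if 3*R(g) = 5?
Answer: -486121/177667 ≈ -2.7361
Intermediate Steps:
R(g) = 5/3 (R(g) = (1/3)*5 = 5/3)
z(I) = 1/(5/3 + I) (z(I) = 1/(I + 5/3) = 1/(5/3 + I))
H(s) = -1/7 (H(s) = 1/(-7) = -1/7)
(H(z(15)) + 69446)/(-344603 + 319222) = (-1/7 + 69446)/(-344603 + 319222) = (486121/7)/(-25381) = (486121/7)*(-1/25381) = -486121/177667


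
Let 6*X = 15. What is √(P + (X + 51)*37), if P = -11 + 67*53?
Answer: √22078/2 ≈ 74.293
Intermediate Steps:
X = 5/2 (X = (⅙)*15 = 5/2 ≈ 2.5000)
P = 3540 (P = -11 + 3551 = 3540)
√(P + (X + 51)*37) = √(3540 + (5/2 + 51)*37) = √(3540 + (107/2)*37) = √(3540 + 3959/2) = √(11039/2) = √22078/2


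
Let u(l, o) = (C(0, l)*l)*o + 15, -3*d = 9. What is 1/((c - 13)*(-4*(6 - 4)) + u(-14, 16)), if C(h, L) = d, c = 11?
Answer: 1/703 ≈ 0.0014225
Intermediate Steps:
d = -3 (d = -1/3*9 = -3)
C(h, L) = -3
u(l, o) = 15 - 3*l*o (u(l, o) = (-3*l)*o + 15 = -3*l*o + 15 = 15 - 3*l*o)
1/((c - 13)*(-4*(6 - 4)) + u(-14, 16)) = 1/((11 - 13)*(-4*(6 - 4)) + (15 - 3*(-14)*16)) = 1/(-(-8)*2 + (15 + 672)) = 1/(-2*(-8) + 687) = 1/(16 + 687) = 1/703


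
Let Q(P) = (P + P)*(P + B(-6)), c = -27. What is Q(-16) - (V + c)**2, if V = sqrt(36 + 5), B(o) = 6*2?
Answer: -642 + 54*sqrt(41) ≈ -296.23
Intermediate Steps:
B(o) = 12
V = sqrt(41) ≈ 6.4031
Q(P) = 2*P*(12 + P) (Q(P) = (P + P)*(P + 12) = (2*P)*(12 + P) = 2*P*(12 + P))
Q(-16) - (V + c)**2 = 2*(-16)*(12 - 16) - (sqrt(41) - 27)**2 = 2*(-16)*(-4) - (-27 + sqrt(41))**2 = 128 - (-27 + sqrt(41))**2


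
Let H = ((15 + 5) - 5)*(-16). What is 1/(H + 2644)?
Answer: 1/2404 ≈ 0.00041597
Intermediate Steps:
H = -240 (H = (20 - 5)*(-16) = 15*(-16) = -240)
1/(H + 2644) = 1/(-240 + 2644) = 1/2404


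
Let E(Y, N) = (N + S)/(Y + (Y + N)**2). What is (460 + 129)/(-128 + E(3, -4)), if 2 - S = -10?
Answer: -589/126 ≈ -4.6746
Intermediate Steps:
S = 12 (S = 2 - 1*(-10) = 2 + 10 = 12)
E(Y, N) = (12 + N)/(Y + (N + Y)**2) (E(Y, N) = (N + 12)/(Y + (Y + N)**2) = (12 + N)/(Y + (N + Y)**2))
(460 + 129)/(-128 + E(3, -4)) = (460 + 129)/(-128 + (12 - 4)/(3 + (-4 + 3)**2)) = 589/(-128 + 8/(3 + (-1)**2)) = 589/(-128 + 8/(3 + 1)) = 589/(-128 + 8/4) = 589/(-128 + (1/4)*8) = 589/(-128 + 2) = 589/(-126) = 589*(-1/126) = -589/126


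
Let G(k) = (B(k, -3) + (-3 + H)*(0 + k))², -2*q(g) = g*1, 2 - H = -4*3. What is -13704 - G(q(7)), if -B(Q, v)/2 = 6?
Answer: -65017/4 ≈ -16254.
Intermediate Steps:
B(Q, v) = -12 (B(Q, v) = -2*6 = -12)
H = 14 (H = 2 - (-4)*3 = 2 - 1*(-12) = 2 + 12 = 14)
q(g) = -g/2
G(k) = (-12 + 11*k)² (G(k) = (-12 + (-3 + 14)*(0 + k))² = (-12 + 11*k)²)
-13704 - G(q(7)) = -13704 - (-12 + 11*(-½*7))² = -13704 - (-12 + 11*(-7/2))² = -13704 - (-12 - 77/2)² = -13704 - (-101/2)² = -13704 - 1*10201/4 = -13704 - 10201/4 = -65017/4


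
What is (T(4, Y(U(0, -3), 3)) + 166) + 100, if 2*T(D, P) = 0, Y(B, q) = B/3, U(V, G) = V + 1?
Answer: 266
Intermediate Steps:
U(V, G) = 1 + V
Y(B, q) = B/3 (Y(B, q) = B*(⅓) = B/3)
T(D, P) = 0 (T(D, P) = (½)*0 = 0)
(T(4, Y(U(0, -3), 3)) + 166) + 100 = (0 + 166) + 100 = 166 + 100 = 266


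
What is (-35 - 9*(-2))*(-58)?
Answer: 986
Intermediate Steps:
(-35 - 9*(-2))*(-58) = (-35 + 18)*(-58) = -17*(-58) = 986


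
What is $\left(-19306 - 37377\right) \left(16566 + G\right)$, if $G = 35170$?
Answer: $-2932551688$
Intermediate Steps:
$\left(-19306 - 37377\right) \left(16566 + G\right) = \left(-19306 - 37377\right) \left(16566 + 35170\right) = \left(-56683\right) 51736 = -2932551688$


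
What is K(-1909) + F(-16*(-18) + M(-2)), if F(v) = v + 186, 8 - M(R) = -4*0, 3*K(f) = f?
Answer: -463/3 ≈ -154.33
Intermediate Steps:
K(f) = f/3
M(R) = 8 (M(R) = 8 - (-4)*0 = 8 - 1*0 = 8 + 0 = 8)
F(v) = 186 + v
K(-1909) + F(-16*(-18) + M(-2)) = (⅓)*(-1909) + (186 + (-16*(-18) + 8)) = -1909/3 + (186 + (288 + 8)) = -1909/3 + (186 + 296) = -1909/3 + 482 = -463/3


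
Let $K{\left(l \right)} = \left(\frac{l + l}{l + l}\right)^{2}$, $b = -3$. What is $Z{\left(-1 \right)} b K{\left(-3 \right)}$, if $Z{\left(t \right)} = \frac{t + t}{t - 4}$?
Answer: $- \frac{6}{5} \approx -1.2$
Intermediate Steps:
$Z{\left(t \right)} = \frac{2 t}{-4 + t}$
$K{\left(l \right)} = 1$ ($K{\left(l \right)} = \left(\frac{2 l}{2 l}\right)^{2} = \left(2 l \frac{1}{2 l}\right)^{2} = 1^{2} = 1$)
$Z{\left(-1 \right)} b K{\left(-3 \right)} = 2 \left(-1\right) \frac{1}{-4 - 1} \left(-3\right) 1 = 2 \left(-1\right) \frac{1}{-5} \left(-3\right) 1 = 2 \left(-1\right) \left(- \frac{1}{5}\right) \left(-3\right) 1 = \frac{2}{5} \left(-3\right) 1 = \left(- \frac{6}{5}\right) 1 = - \frac{6}{5}$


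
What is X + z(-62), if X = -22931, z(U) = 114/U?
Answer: -710918/31 ≈ -22933.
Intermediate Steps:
X + z(-62) = -22931 + 114/(-62) = -22931 + 114*(-1/62) = -22931 - 57/31 = -710918/31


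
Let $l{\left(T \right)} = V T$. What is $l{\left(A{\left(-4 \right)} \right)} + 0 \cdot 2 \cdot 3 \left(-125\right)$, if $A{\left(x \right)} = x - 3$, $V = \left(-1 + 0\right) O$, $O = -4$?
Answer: $-28$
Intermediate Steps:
$V = 4$ ($V = \left(-1 + 0\right) \left(-4\right) = \left(-1\right) \left(-4\right) = 4$)
$A{\left(x \right)} = -3 + x$ ($A{\left(x \right)} = x - 3 = -3 + x$)
$l{\left(T \right)} = 4 T$
$l{\left(A{\left(-4 \right)} \right)} + 0 \cdot 2 \cdot 3 \left(-125\right) = 4 \left(-3 - 4\right) + 0 \cdot 2 \cdot 3 \left(-125\right) = 4 \left(-7\right) + 0 \cdot 3 \left(-125\right) = -28 + 0 \left(-125\right) = -28 + 0 = -28$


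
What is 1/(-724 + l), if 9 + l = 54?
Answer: -1/679 ≈ -0.0014728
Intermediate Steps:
l = 45 (l = -9 + 54 = 45)
1/(-724 + l) = 1/(-724 + 45) = 1/(-679) = -1/679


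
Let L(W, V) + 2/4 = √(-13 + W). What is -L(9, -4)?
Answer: ½ - 2*I ≈ 0.5 - 2.0*I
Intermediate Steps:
L(W, V) = -½ + √(-13 + W)
-L(9, -4) = -(-½ + √(-13 + 9)) = -(-½ + √(-4)) = -(-½ + 2*I) = ½ - 2*I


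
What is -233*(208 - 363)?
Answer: 36115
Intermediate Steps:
-233*(208 - 363) = -233*(-155) = 36115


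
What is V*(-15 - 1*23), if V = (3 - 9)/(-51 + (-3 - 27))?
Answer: -76/27 ≈ -2.8148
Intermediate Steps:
V = 2/27 (V = -6/(-51 - 30) = -6/(-81) = -6*(-1/81) = 2/27 ≈ 0.074074)
V*(-15 - 1*23) = 2*(-15 - 1*23)/27 = 2*(-15 - 23)/27 = (2/27)*(-38) = -76/27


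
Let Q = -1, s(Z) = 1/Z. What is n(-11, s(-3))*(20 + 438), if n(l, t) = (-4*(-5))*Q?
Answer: -9160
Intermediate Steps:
s(Z) = 1/Z
n(l, t) = -20 (n(l, t) = -4*(-5)*(-1) = 20*(-1) = -20)
n(-11, s(-3))*(20 + 438) = -20*(20 + 438) = -20*458 = -9160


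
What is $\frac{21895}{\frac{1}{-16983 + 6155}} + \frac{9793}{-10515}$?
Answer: $- \frac{2492886325693}{10515} \approx -2.3708 \cdot 10^{8}$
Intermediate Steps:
$\frac{21895}{\frac{1}{-16983 + 6155}} + \frac{9793}{-10515} = \frac{21895}{\frac{1}{-10828}} + 9793 \left(- \frac{1}{10515}\right) = \frac{21895}{- \frac{1}{10828}} - \frac{9793}{10515} = 21895 \left(-10828\right) - \frac{9793}{10515} = -237079060 - \frac{9793}{10515} = - \frac{2492886325693}{10515}$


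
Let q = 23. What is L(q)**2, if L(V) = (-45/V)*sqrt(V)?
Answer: 2025/23 ≈ 88.043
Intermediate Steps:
L(V) = -45/sqrt(V)
L(q)**2 = (-45*sqrt(23)/23)**2 = 2025/23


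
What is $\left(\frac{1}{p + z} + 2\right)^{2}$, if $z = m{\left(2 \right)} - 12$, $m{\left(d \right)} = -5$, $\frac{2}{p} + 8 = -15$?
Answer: $\frac{582169}{154449} \approx 3.7693$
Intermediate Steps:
$p = - \frac{2}{23}$ ($p = \frac{2}{-8 - 15} = \frac{2}{-23} = 2 \left(- \frac{1}{23}\right) = - \frac{2}{23} \approx -0.086957$)
$z = -17$ ($z = -5 - 12 = -17$)
$\left(\frac{1}{p + z} + 2\right)^{2} = \left(\frac{1}{- \frac{2}{23} - 17} + 2\right)^{2} = \left(\frac{1}{- \frac{393}{23}} + 2\right)^{2} = \left(- \frac{23}{393} + 2\right)^{2} = \left(\frac{763}{393}\right)^{2} = \frac{582169}{154449}$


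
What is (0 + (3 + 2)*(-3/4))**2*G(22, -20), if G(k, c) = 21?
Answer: 4725/16 ≈ 295.31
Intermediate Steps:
(0 + (3 + 2)*(-3/4))**2*G(22, -20) = (0 + (3 + 2)*(-3/4))**2*21 = (0 + 5*(-3*1/4))**2*21 = (0 + 5*(-3/4))**2*21 = (0 - 15/4)**2*21 = (-15/4)**2*21 = (225/16)*21 = 4725/16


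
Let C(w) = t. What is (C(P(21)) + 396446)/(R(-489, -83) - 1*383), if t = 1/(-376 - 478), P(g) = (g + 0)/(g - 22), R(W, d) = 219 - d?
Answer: -112854961/23058 ≈ -4894.4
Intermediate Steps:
P(g) = g/(-22 + g)
t = -1/854 (t = 1/(-854) = -1/854 ≈ -0.0011710)
C(w) = -1/854
(C(P(21)) + 396446)/(R(-489, -83) - 1*383) = (-1/854 + 396446)/((219 - 1*(-83)) - 1*383) = 338564883/(854*((219 + 83) - 383)) = 338564883/(854*(302 - 383)) = (338564883/854)/(-81) = (338564883/854)*(-1/81) = -112854961/23058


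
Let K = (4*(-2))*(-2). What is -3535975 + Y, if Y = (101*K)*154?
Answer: -3287111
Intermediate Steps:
K = 16 (K = -8*(-2) = 16)
Y = 248864 (Y = (101*16)*154 = 1616*154 = 248864)
-3535975 + Y = -3535975 + 248864 = -3287111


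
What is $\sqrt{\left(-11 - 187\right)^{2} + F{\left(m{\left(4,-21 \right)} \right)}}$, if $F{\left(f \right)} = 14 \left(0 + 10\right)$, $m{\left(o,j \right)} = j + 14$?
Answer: $4 \sqrt{2459} \approx 198.35$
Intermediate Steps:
$m{\left(o,j \right)} = 14 + j$
$F{\left(f \right)} = 140$ ($F{\left(f \right)} = 14 \cdot 10 = 140$)
$\sqrt{\left(-11 - 187\right)^{2} + F{\left(m{\left(4,-21 \right)} \right)}} = \sqrt{\left(-11 - 187\right)^{2} + 140} = \sqrt{\left(-198\right)^{2} + 140} = \sqrt{39204 + 140} = \sqrt{39344} = 4 \sqrt{2459}$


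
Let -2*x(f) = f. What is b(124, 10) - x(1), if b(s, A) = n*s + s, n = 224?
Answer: 55801/2 ≈ 27901.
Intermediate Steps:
x(f) = -f/2
b(s, A) = 225*s (b(s, A) = 224*s + s = 225*s)
b(124, 10) - x(1) = 225*124 - (-1)/2 = 27900 - 1*(-½) = 27900 + ½ = 55801/2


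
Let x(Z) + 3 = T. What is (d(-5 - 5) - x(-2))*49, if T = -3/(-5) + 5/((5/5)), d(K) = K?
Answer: -3087/5 ≈ -617.40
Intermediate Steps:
T = 28/5 (T = -3*(-⅕) + 5/((5*(⅕))) = ⅗ + 5/1 = ⅗ + 5*1 = ⅗ + 5 = 28/5 ≈ 5.6000)
x(Z) = 13/5 (x(Z) = -3 + 28/5 = 13/5)
(d(-5 - 5) - x(-2))*49 = ((-5 - 5) - 1*13/5)*49 = (-10 - 13/5)*49 = -63/5*49 = -3087/5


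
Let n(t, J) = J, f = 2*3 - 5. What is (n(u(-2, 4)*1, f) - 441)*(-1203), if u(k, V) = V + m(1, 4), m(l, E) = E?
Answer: 529320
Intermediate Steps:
f = 1 (f = 6 - 5 = 1)
u(k, V) = 4 + V (u(k, V) = V + 4 = 4 + V)
(n(u(-2, 4)*1, f) - 441)*(-1203) = (1 - 441)*(-1203) = -440*(-1203) = 529320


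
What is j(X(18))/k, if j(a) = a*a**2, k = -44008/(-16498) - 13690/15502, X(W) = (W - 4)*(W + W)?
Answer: 909511386223104/12676511 ≈ 7.1748e+7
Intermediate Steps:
X(W) = 2*W*(-4 + W) (X(W) = (-4 + W)*(2*W) = 2*W*(-4 + W))
k = 114088599/63937999 (k = -44008*(-1/16498) - 13690*1/15502 = 22004/8249 - 6845/7751 = 114088599/63937999 ≈ 1.7844)
j(a) = a**3
j(X(18))/k = (2*18*(-4 + 18))**3/(114088599/63937999) = (2*18*14)**3*(63937999/114088599) = 504**3*(63937999/114088599) = 128024064*(63937999/114088599) = 909511386223104/12676511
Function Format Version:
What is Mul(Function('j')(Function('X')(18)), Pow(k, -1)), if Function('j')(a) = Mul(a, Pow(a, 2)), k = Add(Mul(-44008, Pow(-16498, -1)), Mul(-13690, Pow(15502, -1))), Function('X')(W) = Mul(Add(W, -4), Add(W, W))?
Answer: Rational(909511386223104, 12676511) ≈ 7.1748e+7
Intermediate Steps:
Function('X')(W) = Mul(2, W, Add(-4, W)) (Function('X')(W) = Mul(Add(-4, W), Mul(2, W)) = Mul(2, W, Add(-4, W)))
k = Rational(114088599, 63937999) (k = Add(Mul(-44008, Rational(-1, 16498)), Mul(-13690, Rational(1, 15502))) = Add(Rational(22004, 8249), Rational(-6845, 7751)) = Rational(114088599, 63937999) ≈ 1.7844)
Function('j')(a) = Pow(a, 3)
Mul(Function('j')(Function('X')(18)), Pow(k, -1)) = Mul(Pow(Mul(2, 18, Add(-4, 18)), 3), Pow(Rational(114088599, 63937999), -1)) = Mul(Pow(Mul(2, 18, 14), 3), Rational(63937999, 114088599)) = Mul(Pow(504, 3), Rational(63937999, 114088599)) = Mul(128024064, Rational(63937999, 114088599)) = Rational(909511386223104, 12676511)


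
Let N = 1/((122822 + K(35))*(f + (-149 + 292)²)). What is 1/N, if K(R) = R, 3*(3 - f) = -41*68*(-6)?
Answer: 1827620732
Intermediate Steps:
f = -5573 (f = 3 - (-41*68)*(-6)/3 = 3 - (-2788)*(-6)/3 = 3 - ⅓*16728 = 3 - 5576 = -5573)
N = 1/1827620732 (N = 1/((122822 + 35)*(-5573 + (-149 + 292)²)) = 1/(122857*(-5573 + 143²)) = 1/(122857*(-5573 + 20449)) = 1/(122857*14876) = 1/1827620732 ≈ 5.4716e-10)
1/N = 1/(1/1827620732) = 1827620732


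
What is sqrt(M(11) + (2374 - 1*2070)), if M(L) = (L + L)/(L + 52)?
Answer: sqrt(134218)/21 ≈ 17.446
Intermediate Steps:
M(L) = 2*L/(52 + L) (M(L) = (2*L)/(52 + L) = 2*L/(52 + L))
sqrt(M(11) + (2374 - 1*2070)) = sqrt(2*11/(52 + 11) + (2374 - 1*2070)) = sqrt(2*11/63 + (2374 - 2070)) = sqrt(2*11*(1/63) + 304) = sqrt(22/63 + 304) = sqrt(19174/63) = sqrt(134218)/21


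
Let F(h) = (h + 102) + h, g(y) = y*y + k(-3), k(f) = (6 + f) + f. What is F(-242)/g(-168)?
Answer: -191/14112 ≈ -0.013535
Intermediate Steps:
k(f) = 6 + 2*f
g(y) = y² (g(y) = y*y + (6 + 2*(-3)) = y² + (6 - 6) = y² + 0 = y²)
F(h) = 102 + 2*h (F(h) = (102 + h) + h = 102 + 2*h)
F(-242)/g(-168) = (102 + 2*(-242))/((-168)²) = (102 - 484)/28224 = -382*1/28224 = -191/14112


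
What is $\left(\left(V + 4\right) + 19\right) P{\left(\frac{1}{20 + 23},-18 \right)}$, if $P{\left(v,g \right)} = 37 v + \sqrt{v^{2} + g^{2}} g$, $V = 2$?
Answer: $\frac{925}{43} - \frac{450 \sqrt{599077}}{43} \approx -8078.5$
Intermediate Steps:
$P{\left(v,g \right)} = 37 v + g \sqrt{g^{2} + v^{2}}$ ($P{\left(v,g \right)} = 37 v + \sqrt{g^{2} + v^{2}} g = 37 v + g \sqrt{g^{2} + v^{2}}$)
$\left(\left(V + 4\right) + 19\right) P{\left(\frac{1}{20 + 23},-18 \right)} = \left(\left(2 + 4\right) + 19\right) \left(\frac{37}{20 + 23} - 18 \sqrt{\left(-18\right)^{2} + \left(\frac{1}{20 + 23}\right)^{2}}\right) = \left(6 + 19\right) \left(\frac{37}{43} - 18 \sqrt{324 + \left(\frac{1}{43}\right)^{2}}\right) = 25 \left(37 \cdot \frac{1}{43} - 18 \sqrt{324 + \left(\frac{1}{43}\right)^{2}}\right) = 25 \left(\frac{37}{43} - 18 \sqrt{324 + \frac{1}{1849}}\right) = 25 \left(\frac{37}{43} - 18 \sqrt{\frac{599077}{1849}}\right) = 25 \left(\frac{37}{43} - 18 \frac{\sqrt{599077}}{43}\right) = 25 \left(\frac{37}{43} - \frac{18 \sqrt{599077}}{43}\right) = \frac{925}{43} - \frac{450 \sqrt{599077}}{43}$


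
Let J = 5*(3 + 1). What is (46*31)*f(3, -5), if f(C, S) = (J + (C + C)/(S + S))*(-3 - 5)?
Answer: -1106576/5 ≈ -2.2132e+5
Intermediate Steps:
J = 20 (J = 5*4 = 20)
f(C, S) = -160 - 8*C/S (f(C, S) = (20 + (C + C)/(S + S))*(-3 - 5) = (20 + (2*C)/((2*S)))*(-8) = (20 + (2*C)*(1/(2*S)))*(-8) = (20 + C/S)*(-8) = -160 - 8*C/S)
(46*31)*f(3, -5) = (46*31)*(-160 - 8*3/(-5)) = 1426*(-160 - 8*3*(-1/5)) = 1426*(-160 + 24/5) = 1426*(-776/5) = -1106576/5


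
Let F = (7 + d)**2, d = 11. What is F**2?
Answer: 104976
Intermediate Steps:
F = 324 (F = (7 + 11)**2 = 18**2 = 324)
F**2 = 324**2 = 104976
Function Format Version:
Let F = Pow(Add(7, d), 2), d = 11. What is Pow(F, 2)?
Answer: 104976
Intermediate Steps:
F = 324 (F = Pow(Add(7, 11), 2) = Pow(18, 2) = 324)
Pow(F, 2) = Pow(324, 2) = 104976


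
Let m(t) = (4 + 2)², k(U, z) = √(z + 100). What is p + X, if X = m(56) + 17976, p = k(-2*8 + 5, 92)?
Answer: 18012 + 8*√3 ≈ 18026.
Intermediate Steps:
k(U, z) = √(100 + z)
p = 8*√3 (p = √(100 + 92) = √192 = 8*√3 ≈ 13.856)
m(t) = 36 (m(t) = 6² = 36)
X = 18012 (X = 36 + 17976 = 18012)
p + X = 8*√3 + 18012 = 18012 + 8*√3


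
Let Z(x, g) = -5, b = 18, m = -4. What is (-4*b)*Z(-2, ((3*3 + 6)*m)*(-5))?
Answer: 360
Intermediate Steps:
(-4*b)*Z(-2, ((3*3 + 6)*m)*(-5)) = -4*18*(-5) = -72*(-5) = 360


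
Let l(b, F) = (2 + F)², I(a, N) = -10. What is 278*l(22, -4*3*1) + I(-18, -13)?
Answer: 27790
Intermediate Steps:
278*l(22, -4*3*1) + I(-18, -13) = 278*(2 - 4*3*1)² - 10 = 278*(2 - 12*1)² - 10 = 278*(2 - 12)² - 10 = 278*(-10)² - 10 = 278*100 - 10 = 27800 - 10 = 27790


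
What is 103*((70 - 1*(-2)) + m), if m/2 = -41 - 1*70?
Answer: -15450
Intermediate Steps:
m = -222 (m = 2*(-41 - 1*70) = 2*(-41 - 70) = 2*(-111) = -222)
103*((70 - 1*(-2)) + m) = 103*((70 - 1*(-2)) - 222) = 103*((70 + 2) - 222) = 103*(72 - 222) = 103*(-150) = -15450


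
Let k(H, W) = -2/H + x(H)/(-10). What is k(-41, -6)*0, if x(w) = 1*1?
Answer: 0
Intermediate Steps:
x(w) = 1
k(H, W) = -⅒ - 2/H (k(H, W) = -2/H + 1/(-10) = -2/H + 1*(-⅒) = -2/H - ⅒ = -⅒ - 2/H)
k(-41, -6)*0 = ((⅒)*(-20 - 1*(-41))/(-41))*0 = ((⅒)*(-1/41)*(-20 + 41))*0 = ((⅒)*(-1/41)*21)*0 = -21/410*0 = 0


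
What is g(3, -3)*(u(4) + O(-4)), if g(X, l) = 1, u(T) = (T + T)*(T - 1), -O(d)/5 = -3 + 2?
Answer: 29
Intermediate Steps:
O(d) = 5 (O(d) = -5*(-3 + 2) = -5*(-1) = 5)
u(T) = 2*T*(-1 + T) (u(T) = (2*T)*(-1 + T) = 2*T*(-1 + T))
g(3, -3)*(u(4) + O(-4)) = 1*(2*4*(-1 + 4) + 5) = 1*(2*4*3 + 5) = 1*(24 + 5) = 1*29 = 29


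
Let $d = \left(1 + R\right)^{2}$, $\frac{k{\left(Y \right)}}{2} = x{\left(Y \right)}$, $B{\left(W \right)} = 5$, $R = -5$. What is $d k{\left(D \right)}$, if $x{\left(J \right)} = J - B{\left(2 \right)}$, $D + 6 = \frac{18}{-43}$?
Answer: $- \frac{15712}{43} \approx -365.4$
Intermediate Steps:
$D = - \frac{276}{43}$ ($D = -6 + \frac{18}{-43} = -6 + 18 \left(- \frac{1}{43}\right) = -6 - \frac{18}{43} = - \frac{276}{43} \approx -6.4186$)
$x{\left(J \right)} = -5 + J$ ($x{\left(J \right)} = J - 5 = -5 + J$)
$k{\left(Y \right)} = -10 + 2 Y$ ($k{\left(Y \right)} = 2 \left(-5 + Y\right) = -10 + 2 Y$)
$d = 16$ ($d = \left(1 - 5\right)^{2} = \left(-4\right)^{2} = 16$)
$d k{\left(D \right)} = 16 \left(-10 + 2 \left(- \frac{276}{43}\right)\right) = 16 \left(-10 - \frac{552}{43}\right) = 16 \left(- \frac{982}{43}\right) = - \frac{15712}{43}$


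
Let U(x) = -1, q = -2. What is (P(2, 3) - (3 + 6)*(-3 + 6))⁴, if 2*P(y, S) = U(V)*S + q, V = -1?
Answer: 12117361/16 ≈ 7.5734e+5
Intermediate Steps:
P(y, S) = -1 - S/2 (P(y, S) = (-S - 2)/2 = (-2 - S)/2 = -1 - S/2)
(P(2, 3) - (3 + 6)*(-3 + 6))⁴ = ((-1 - ½*3) - (3 + 6)*(-3 + 6))⁴ = ((-1 - 3/2) - 9*3)⁴ = (-5/2 - 1*27)⁴ = (-5/2 - 27)⁴ = (-59/2)⁴ = 12117361/16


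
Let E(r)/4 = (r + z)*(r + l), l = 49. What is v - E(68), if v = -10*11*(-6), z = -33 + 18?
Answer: -24144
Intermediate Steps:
z = -15
E(r) = 4*(-15 + r)*(49 + r) (E(r) = 4*((r - 15)*(r + 49)) = 4*((-15 + r)*(49 + r)) = 4*(-15 + r)*(49 + r))
v = 660 (v = -110*(-6) = 660)
v - E(68) = 660 - (-2940 + 4*68**2 + 136*68) = 660 - (-2940 + 4*4624 + 9248) = 660 - (-2940 + 18496 + 9248) = 660 - 1*24804 = 660 - 24804 = -24144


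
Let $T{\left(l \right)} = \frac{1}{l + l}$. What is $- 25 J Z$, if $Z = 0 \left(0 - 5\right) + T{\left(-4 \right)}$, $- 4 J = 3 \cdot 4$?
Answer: $- \frac{75}{8} \approx -9.375$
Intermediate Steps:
$J = -3$ ($J = - \frac{3 \cdot 4}{4} = \left(- \frac{1}{4}\right) 12 = -3$)
$T{\left(l \right)} = \frac{1}{2 l}$
$Z = - \frac{1}{8}$ ($Z = 0 \left(0 - 5\right) + \frac{1}{2 \left(-4\right)} = 0 \left(-5\right) + \frac{1}{2} \left(- \frac{1}{4}\right) = 0 - \frac{1}{8} = - \frac{1}{8} \approx -0.125$)
$- 25 J Z = \left(-25\right) \left(-3\right) \left(- \frac{1}{8}\right) = 75 \left(- \frac{1}{8}\right) = - \frac{75}{8}$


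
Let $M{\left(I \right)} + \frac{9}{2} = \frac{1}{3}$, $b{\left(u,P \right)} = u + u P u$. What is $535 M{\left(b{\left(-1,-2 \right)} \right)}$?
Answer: $- \frac{13375}{6} \approx -2229.2$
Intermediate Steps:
$b{\left(u,P \right)} = u + P u^{2}$ ($b{\left(u,P \right)} = u + P u u = u + P u^{2}$)
$M{\left(I \right)} = - \frac{25}{6}$ ($M{\left(I \right)} = - \frac{9}{2} + \frac{1}{3} = - \frac{25}{6}$)
$535 M{\left(b{\left(-1,-2 \right)} \right)} = 535 \left(- \frac{25}{6}\right) = - \frac{13375}{6}$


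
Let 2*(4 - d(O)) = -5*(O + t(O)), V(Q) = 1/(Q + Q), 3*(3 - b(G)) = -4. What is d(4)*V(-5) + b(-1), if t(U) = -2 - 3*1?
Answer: 251/60 ≈ 4.1833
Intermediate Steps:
t(U) = -5 (t(U) = -2 - 3 = -5)
b(G) = 13/3 (b(G) = 3 - ⅓*(-4) = 3 + 4/3 = 13/3)
V(Q) = 1/(2*Q)
d(O) = -17/2 + 5*O/2 (d(O) = 4 - (-5)*(O - 5)/2 = 4 - (-5)*(-5 + O)/2 = 4 - (25 - 5*O)/2 = 4 + (-25/2 + 5*O/2) = -17/2 + 5*O/2)
d(4)*V(-5) + b(-1) = (-17/2 + (5/2)*4)*((½)/(-5)) + 13/3 = (-17/2 + 10)*((½)*(-⅕)) + 13/3 = (3/2)*(-⅒) + 13/3 = -3/20 + 13/3 = 251/60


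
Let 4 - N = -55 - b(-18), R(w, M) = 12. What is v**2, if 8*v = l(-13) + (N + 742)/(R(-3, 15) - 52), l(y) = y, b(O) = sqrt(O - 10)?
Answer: 1745013/102400 + 1321*I*sqrt(7)/25600 ≈ 17.041 + 0.13652*I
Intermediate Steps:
b(O) = sqrt(-10 + O)
N = 59 + 2*I*sqrt(7) (N = 4 - (-55 - sqrt(-10 - 18)) = 4 - (-55 - sqrt(-28)) = 4 - (-55 - 2*I*sqrt(7)) = 4 + (55 + 2*I*sqrt(7)) = 59 + 2*I*sqrt(7) ≈ 59.0 + 5.2915*I)
v = -1321/320 - I*sqrt(7)/160 (v = (-13 + ((59 + 2*I*sqrt(7)) + 742)/(12 - 52))/8 = (-13 + (801 + 2*I*sqrt(7))/(-40))/8 = (-13 + (801 + 2*I*sqrt(7))*(-1/40))/8 = (-13 + (-801/40 - I*sqrt(7)/20))/8 = (-1321/40 - I*sqrt(7)/20)/8 = -1321/320 - I*sqrt(7)/160 ≈ -4.1281 - 0.016536*I)
v**2 = (-1321/320 - I*sqrt(7)/160)**2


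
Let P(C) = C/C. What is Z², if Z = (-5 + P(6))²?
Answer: 256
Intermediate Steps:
P(C) = 1
Z = 16 (Z = (-5 + 1)² = (-4)² = 16)
Z² = 16² = 256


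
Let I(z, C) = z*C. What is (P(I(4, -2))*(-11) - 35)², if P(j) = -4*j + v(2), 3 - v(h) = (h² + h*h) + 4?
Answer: 82944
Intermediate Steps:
v(h) = -1 - 2*h² (v(h) = 3 - ((h² + h*h) + 4) = 3 - ((h² + h²) + 4) = 3 - (2*h² + 4) = 3 - (4 + 2*h²) = 3 + (-4 - 2*h²) = -1 - 2*h²)
I(z, C) = C*z
P(j) = -9 - 4*j (P(j) = -4*j + (-1 - 2*2²) = -4*j + (-1 - 2*4) = -4*j + (-1 - 8) = -4*j - 9 = -9 - 4*j)
(P(I(4, -2))*(-11) - 35)² = ((-9 - (-8)*4)*(-11) - 35)² = ((-9 - 4*(-8))*(-11) - 35)² = ((-9 + 32)*(-11) - 35)² = (23*(-11) - 35)² = (-253 - 35)² = (-288)² = 82944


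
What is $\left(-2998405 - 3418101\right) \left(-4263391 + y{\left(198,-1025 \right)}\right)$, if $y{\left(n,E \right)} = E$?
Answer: $27362650850496$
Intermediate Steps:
$\left(-2998405 - 3418101\right) \left(-4263391 + y{\left(198,-1025 \right)}\right) = \left(-2998405 - 3418101\right) \left(-4263391 - 1025\right) = \left(-6416506\right) \left(-4264416\right) = 27362650850496$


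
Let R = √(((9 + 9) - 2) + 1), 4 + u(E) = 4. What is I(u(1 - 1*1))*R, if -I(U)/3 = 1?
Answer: -3*√17 ≈ -12.369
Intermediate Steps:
u(E) = 0 (u(E) = -4 + 4 = 0)
I(U) = -3 (I(U) = -3*1 = -3)
R = √17 (R = √((18 - 2) + 1) = √(16 + 1) = √17 ≈ 4.1231)
I(u(1 - 1*1))*R = -3*√17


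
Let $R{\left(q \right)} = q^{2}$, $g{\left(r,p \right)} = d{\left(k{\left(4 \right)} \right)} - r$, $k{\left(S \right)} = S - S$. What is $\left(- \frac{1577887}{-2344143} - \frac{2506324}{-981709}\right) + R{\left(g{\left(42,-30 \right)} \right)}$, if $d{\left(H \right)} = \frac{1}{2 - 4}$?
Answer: $\frac{16656345706712935}{9205065121548} \approx 1809.5$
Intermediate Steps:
$k{\left(S \right)} = 0$
$d{\left(H \right)} = - \frac{1}{2}$ ($d{\left(H \right)} = \frac{1}{-2} = - \frac{1}{2}$)
$g{\left(r,p \right)} = - \frac{1}{2} - r$
$\left(- \frac{1577887}{-2344143} - \frac{2506324}{-981709}\right) + R{\left(g{\left(42,-30 \right)} \right)} = \left(- \frac{1577887}{-2344143} - \frac{2506324}{-981709}\right) + \left(- \frac{1}{2} - 42\right)^{2} = \left(\left(-1577887\right) \left(- \frac{1}{2344143}\right) - - \frac{2506324}{981709}\right) + \left(- \frac{1}{2} - 42\right)^{2} = \left(\frac{1577887}{2344143} + \frac{2506324}{981709}\right) + \left(- \frac{85}{2}\right)^{2} = \frac{7424207729215}{2301266280387} + \frac{7225}{4} = \frac{16656345706712935}{9205065121548}$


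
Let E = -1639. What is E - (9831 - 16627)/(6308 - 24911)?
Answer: -30497113/18603 ≈ -1639.4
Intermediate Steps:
E - (9831 - 16627)/(6308 - 24911) = -1639 - (9831 - 16627)/(6308 - 24911) = -1639 - (-6796)/(-18603) = -1639 - (-6796)*(-1)/18603 = -1639 - 1*6796/18603 = -1639 - 6796/18603 = -30497113/18603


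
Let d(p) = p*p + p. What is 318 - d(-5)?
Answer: 298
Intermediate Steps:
d(p) = p + p² (d(p) = p² + p = p + p²)
318 - d(-5) = 318 - (-5*(1 - 5)) = 318 - (-5*(-4)) = 318 - 20 = 298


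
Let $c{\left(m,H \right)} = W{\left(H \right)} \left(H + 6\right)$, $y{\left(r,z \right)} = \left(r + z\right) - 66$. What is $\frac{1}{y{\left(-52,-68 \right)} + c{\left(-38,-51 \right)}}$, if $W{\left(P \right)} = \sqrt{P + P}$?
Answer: $\frac{i}{3 \left(- 62 i + 15 \sqrt{102}\right)} \approx -0.00077132 + 0.0018847 i$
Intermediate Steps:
$W{\left(P \right)} = \sqrt{2} \sqrt{P}$ ($W{\left(P \right)} = \sqrt{2 P} = \sqrt{2} \sqrt{P}$)
$y{\left(r,z \right)} = -66 + r + z$
$c{\left(m,H \right)} = \sqrt{2} \sqrt{H} \left(6 + H\right)$ ($c{\left(m,H \right)} = \sqrt{2} \sqrt{H} \left(H + 6\right) = \sqrt{2} \sqrt{H} \left(6 + H\right)$)
$\frac{1}{y{\left(-52,-68 \right)} + c{\left(-38,-51 \right)}} = \frac{1}{\left(-66 - 52 - 68\right) + \sqrt{2} \sqrt{-51} \left(6 - 51\right)} = \frac{1}{-186 + \sqrt{2} i \sqrt{51} \left(-45\right)} = \frac{1}{-186 - 45 i \sqrt{102}}$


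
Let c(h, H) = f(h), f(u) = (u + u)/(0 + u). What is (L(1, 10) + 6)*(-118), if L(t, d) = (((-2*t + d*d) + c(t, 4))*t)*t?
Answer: -12508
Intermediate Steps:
f(u) = 2 (f(u) = (2*u)/u = 2)
c(h, H) = 2
L(t, d) = t**2*(2 + d**2 - 2*t) (L(t, d) = (((-2*t + d*d) + 2)*t)*t = (((-2*t + d**2) + 2)*t)*t = (((d**2 - 2*t) + 2)*t)*t = ((2 + d**2 - 2*t)*t)*t = (t*(2 + d**2 - 2*t))*t = t**2*(2 + d**2 - 2*t))
(L(1, 10) + 6)*(-118) = (1**2*(2 + 10**2 - 2*1) + 6)*(-118) = (1*(2 + 100 - 2) + 6)*(-118) = (1*100 + 6)*(-118) = (100 + 6)*(-118) = 106*(-118) = -12508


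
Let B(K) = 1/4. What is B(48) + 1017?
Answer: 4069/4 ≈ 1017.3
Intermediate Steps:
B(K) = ¼
B(48) + 1017 = ¼ + 1017 = 4069/4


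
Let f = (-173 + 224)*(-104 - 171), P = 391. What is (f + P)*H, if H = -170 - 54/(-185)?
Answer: 428053064/185 ≈ 2.3138e+6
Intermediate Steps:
f = -14025 (f = 51*(-275) = -14025)
H = -31396/185 (H = -170 - 54*(-1/185) = -170 + 54/185 = -31396/185 ≈ -169.71)
(f + P)*H = (-14025 + 391)*(-31396/185) = -13634*(-31396/185) = 428053064/185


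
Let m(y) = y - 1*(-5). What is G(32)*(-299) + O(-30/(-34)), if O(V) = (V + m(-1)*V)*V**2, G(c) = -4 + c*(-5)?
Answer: 240930743/4913 ≈ 49039.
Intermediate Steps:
m(y) = 5 + y (m(y) = y + 5 = 5 + y)
G(c) = -4 - 5*c
O(V) = 5*V**3 (O(V) = (V + (5 - 1)*V)*V**2 = (V + 4*V)*V**2 = (5*V)*V**2 = 5*V**3)
G(32)*(-299) + O(-30/(-34)) = (-4 - 5*32)*(-299) + 5*(-30/(-34))**3 = (-4 - 160)*(-299) + 5*(-30*(-1/34))**3 = -164*(-299) + 5*(15/17)**3 = 49036 + 5*(3375/4913) = 49036 + 16875/4913 = 240930743/4913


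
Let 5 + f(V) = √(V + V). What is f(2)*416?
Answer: -1248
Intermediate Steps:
f(V) = -5 + √2*√V (f(V) = -5 + √(V + V) = -5 + √(2*V) = -5 + √2*√V)
f(2)*416 = (-5 + √2*√2)*416 = (-5 + 2)*416 = -3*416 = -1248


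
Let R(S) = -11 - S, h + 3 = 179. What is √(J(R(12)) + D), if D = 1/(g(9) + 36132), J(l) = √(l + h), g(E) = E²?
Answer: √(36213 + 3934144107*√17)/36213 ≈ 3.5170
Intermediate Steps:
h = 176 (h = -3 + 179 = 176)
J(l) = √(176 + l) (J(l) = √(l + 176) = √(176 + l))
D = 1/36213 (D = 1/(9² + 36132) = 1/(81 + 36132) = 1/36213 ≈ 2.7614e-5)
√(J(R(12)) + D) = √(√(176 + (-11 - 1*12)) + 1/36213) = √(√(176 + (-11 - 12)) + 1/36213) = √(√(176 - 23) + 1/36213) = √(√153 + 1/36213) = √(3*√17 + 1/36213) = √(1/36213 + 3*√17)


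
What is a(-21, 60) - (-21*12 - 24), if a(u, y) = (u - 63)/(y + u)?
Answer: 3560/13 ≈ 273.85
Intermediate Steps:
a(u, y) = (-63 + u)/(u + y)
a(-21, 60) - (-21*12 - 24) = (-63 - 21)/(-21 + 60) - (-21*12 - 24) = -84/39 - (-252 - 24) = (1/39)*(-84) - 1*(-276) = -28/13 + 276 = 3560/13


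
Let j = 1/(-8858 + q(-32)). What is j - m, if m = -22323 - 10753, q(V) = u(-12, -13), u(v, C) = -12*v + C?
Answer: 288654251/8727 ≈ 33076.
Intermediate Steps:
u(v, C) = C - 12*v
q(V) = 131 (q(V) = -13 - 12*(-12) = -13 + 144 = 131)
m = -33076
j = -1/8727 (j = 1/(-8858 + 131) = 1/(-8727) = -1/8727 ≈ -0.00011459)
j - m = -1/8727 - 1*(-33076) = -1/8727 + 33076 = 288654251/8727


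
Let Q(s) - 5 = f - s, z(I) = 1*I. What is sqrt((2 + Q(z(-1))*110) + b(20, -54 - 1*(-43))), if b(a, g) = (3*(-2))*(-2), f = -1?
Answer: 2*sqrt(141) ≈ 23.749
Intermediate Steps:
b(a, g) = 12 (b(a, g) = -6*(-2) = 12)
z(I) = I
Q(s) = 4 - s (Q(s) = 5 + (-1 - s) = 4 - s)
sqrt((2 + Q(z(-1))*110) + b(20, -54 - 1*(-43))) = sqrt((2 + (4 - 1*(-1))*110) + 12) = sqrt((2 + (4 + 1)*110) + 12) = sqrt((2 + 5*110) + 12) = sqrt((2 + 550) + 12) = sqrt(552 + 12) = sqrt(564) = 2*sqrt(141)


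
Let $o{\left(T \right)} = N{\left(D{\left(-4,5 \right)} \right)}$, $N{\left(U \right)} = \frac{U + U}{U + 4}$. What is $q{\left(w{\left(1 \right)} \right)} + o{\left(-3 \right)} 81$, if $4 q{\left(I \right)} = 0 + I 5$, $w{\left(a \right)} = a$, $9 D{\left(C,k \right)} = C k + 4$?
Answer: $- \frac{2567}{20} \approx -128.35$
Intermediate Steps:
$D{\left(C,k \right)} = \frac{4}{9} + \frac{C k}{9}$ ($D{\left(C,k \right)} = \frac{C k + 4}{9} = \frac{4 + C k}{9} = \frac{4}{9} + \frac{C k}{9}$)
$N{\left(U \right)} = \frac{2 U}{4 + U}$
$o{\left(T \right)} = - \frac{8}{5}$ ($o{\left(T \right)} = \frac{2 \left(\frac{4}{9} + \frac{1}{9} \left(-4\right) 5\right)}{4 + \left(\frac{4}{9} + \frac{1}{9} \left(-4\right) 5\right)} = \frac{2 \left(\frac{4}{9} - \frac{20}{9}\right)}{4 + \left(\frac{4}{9} - \frac{20}{9}\right)} = 2 \left(- \frac{16}{9}\right) \frac{1}{4 - \frac{16}{9}} = 2 \left(- \frac{16}{9}\right) \frac{1}{\frac{20}{9}} = 2 \left(- \frac{16}{9}\right) \frac{9}{20} = - \frac{8}{5}$)
$q{\left(I \right)} = \frac{5 I}{4}$ ($q{\left(I \right)} = \frac{0 + I 5}{4} = \frac{0 + 5 I}{4} = \frac{5 I}{4}$)
$q{\left(w{\left(1 \right)} \right)} + o{\left(-3 \right)} 81 = \frac{5}{4} \cdot 1 - \frac{648}{5} = \frac{5}{4} - \frac{648}{5} = - \frac{2567}{20}$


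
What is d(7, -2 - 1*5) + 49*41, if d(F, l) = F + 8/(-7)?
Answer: 14104/7 ≈ 2014.9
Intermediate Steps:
d(F, l) = -8/7 + F (d(F, l) = F + 8*(-1/7) = F - 8/7 = -8/7 + F)
d(7, -2 - 1*5) + 49*41 = (-8/7 + 7) + 49*41 = 41/7 + 2009 = 14104/7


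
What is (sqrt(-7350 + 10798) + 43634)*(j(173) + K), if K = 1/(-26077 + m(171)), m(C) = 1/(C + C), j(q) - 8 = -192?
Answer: -71602242673276/8918333 - 3281947228*sqrt(862)/8918333 ≈ -8.0395e+6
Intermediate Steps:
j(q) = -184 (j(q) = 8 - 192 = -184)
m(C) = 1/(2*C)
K = -342/8918333 (K = 1/(-26077 + (1/2)/171) = 1/(-26077 + (1/2)*(1/171)) = 1/(-26077 + 1/342) = 1/(-8918333/342) = -342/8918333 ≈ -3.8348e-5)
(sqrt(-7350 + 10798) + 43634)*(j(173) + K) = (sqrt(-7350 + 10798) + 43634)*(-184 - 342/8918333) = (sqrt(3448) + 43634)*(-1640973614/8918333) = (2*sqrt(862) + 43634)*(-1640973614/8918333) = (43634 + 2*sqrt(862))*(-1640973614/8918333) = -71602242673276/8918333 - 3281947228*sqrt(862)/8918333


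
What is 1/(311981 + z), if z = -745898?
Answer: -1/433917 ≈ -2.3046e-6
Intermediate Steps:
1/(311981 + z) = 1/(311981 - 745898) = 1/(-433917) = -1/433917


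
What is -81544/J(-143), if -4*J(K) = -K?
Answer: 326176/143 ≈ 2280.9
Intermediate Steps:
J(K) = K/4 (J(K) = -(-1)*K/4 = K/4)
-81544/J(-143) = -81544/((¼)*(-143)) = -81544/(-143/4) = -81544*(-4/143) = 326176/143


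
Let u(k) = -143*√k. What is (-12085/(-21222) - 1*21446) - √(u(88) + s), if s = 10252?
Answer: -455114927/21222 - √(10252 - 286*√22) ≈ -21540.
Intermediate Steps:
(-12085/(-21222) - 1*21446) - √(u(88) + s) = (-12085/(-21222) - 1*21446) - √(-286*√22 + 10252) = (-12085*(-1/21222) - 21446) - √(-286*√22 + 10252) = (12085/21222 - 21446) - √(-286*√22 + 10252) = -455114927/21222 - √(10252 - 286*√22)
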